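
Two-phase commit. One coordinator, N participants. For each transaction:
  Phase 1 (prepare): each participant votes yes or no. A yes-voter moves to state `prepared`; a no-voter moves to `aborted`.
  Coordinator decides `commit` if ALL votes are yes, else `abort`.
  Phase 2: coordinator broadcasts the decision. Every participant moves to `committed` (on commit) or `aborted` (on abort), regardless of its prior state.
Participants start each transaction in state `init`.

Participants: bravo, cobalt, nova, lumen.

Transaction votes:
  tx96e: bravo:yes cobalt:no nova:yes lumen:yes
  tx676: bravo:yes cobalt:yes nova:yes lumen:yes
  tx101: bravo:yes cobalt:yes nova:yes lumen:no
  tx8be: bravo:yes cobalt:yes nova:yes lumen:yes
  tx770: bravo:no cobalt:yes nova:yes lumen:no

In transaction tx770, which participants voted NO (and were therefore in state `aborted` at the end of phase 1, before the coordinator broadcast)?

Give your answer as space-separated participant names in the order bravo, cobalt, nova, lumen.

Answer: bravo lumen

Derivation:
Txn tx770 phase 1: bravo no -> aborted; cobalt yes -> prepared; nova yes -> prepared; lumen no -> aborted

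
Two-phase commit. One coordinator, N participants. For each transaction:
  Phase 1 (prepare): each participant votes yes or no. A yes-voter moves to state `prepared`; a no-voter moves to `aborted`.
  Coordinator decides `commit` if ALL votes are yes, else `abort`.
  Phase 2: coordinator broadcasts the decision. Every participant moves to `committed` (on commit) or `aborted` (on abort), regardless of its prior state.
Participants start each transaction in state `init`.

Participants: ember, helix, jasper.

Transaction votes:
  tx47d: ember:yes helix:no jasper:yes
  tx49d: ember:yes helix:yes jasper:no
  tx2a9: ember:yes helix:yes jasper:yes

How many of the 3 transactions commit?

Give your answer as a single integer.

Answer: 1

Derivation:
tx47d: no from helix -> abort (commits=0)
tx49d: no from jasper -> abort (commits=0)
tx2a9: all yes -> commit (commits=1)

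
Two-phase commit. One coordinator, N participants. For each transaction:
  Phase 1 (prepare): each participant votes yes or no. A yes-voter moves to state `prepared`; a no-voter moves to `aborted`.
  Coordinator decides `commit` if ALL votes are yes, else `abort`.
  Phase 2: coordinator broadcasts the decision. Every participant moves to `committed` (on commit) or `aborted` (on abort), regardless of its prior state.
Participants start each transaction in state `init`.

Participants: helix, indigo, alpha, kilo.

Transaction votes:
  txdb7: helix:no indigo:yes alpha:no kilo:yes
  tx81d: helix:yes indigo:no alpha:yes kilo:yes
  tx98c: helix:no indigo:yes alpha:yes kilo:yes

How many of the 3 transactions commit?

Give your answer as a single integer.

Answer: 0

Derivation:
txdb7: no from helix, alpha -> abort (commits=0)
tx81d: no from indigo -> abort (commits=0)
tx98c: no from helix -> abort (commits=0)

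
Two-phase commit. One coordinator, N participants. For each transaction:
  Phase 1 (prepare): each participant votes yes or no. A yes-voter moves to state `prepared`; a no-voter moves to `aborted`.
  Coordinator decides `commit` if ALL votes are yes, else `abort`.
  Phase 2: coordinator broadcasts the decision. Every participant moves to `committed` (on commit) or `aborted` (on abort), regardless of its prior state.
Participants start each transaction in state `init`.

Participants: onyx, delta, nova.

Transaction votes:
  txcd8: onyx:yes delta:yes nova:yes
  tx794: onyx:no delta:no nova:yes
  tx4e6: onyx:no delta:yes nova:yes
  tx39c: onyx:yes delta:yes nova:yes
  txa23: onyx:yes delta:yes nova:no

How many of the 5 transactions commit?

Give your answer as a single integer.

Answer: 2

Derivation:
txcd8: all yes -> commit (commits=1)
tx794: no from onyx, delta -> abort (commits=1)
tx4e6: no from onyx -> abort (commits=1)
tx39c: all yes -> commit (commits=2)
txa23: no from nova -> abort (commits=2)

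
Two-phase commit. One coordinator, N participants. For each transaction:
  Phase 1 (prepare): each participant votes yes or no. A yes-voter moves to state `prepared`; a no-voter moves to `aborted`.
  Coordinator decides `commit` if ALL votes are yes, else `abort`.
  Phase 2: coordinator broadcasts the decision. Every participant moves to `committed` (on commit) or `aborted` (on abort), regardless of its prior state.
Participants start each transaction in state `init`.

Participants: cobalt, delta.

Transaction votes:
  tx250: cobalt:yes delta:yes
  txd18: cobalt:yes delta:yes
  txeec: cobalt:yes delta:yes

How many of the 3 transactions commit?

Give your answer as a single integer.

Answer: 3

Derivation:
tx250: all yes -> commit (commits=1)
txd18: all yes -> commit (commits=2)
txeec: all yes -> commit (commits=3)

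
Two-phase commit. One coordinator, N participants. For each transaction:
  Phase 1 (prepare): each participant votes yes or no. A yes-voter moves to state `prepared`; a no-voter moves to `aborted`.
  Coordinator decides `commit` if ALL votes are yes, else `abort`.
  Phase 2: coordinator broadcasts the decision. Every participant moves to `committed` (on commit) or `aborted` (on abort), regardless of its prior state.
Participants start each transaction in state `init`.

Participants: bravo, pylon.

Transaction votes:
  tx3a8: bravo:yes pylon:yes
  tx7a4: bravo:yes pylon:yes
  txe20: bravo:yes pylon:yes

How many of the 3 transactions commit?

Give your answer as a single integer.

Answer: 3

Derivation:
tx3a8: all yes -> commit (commits=1)
tx7a4: all yes -> commit (commits=2)
txe20: all yes -> commit (commits=3)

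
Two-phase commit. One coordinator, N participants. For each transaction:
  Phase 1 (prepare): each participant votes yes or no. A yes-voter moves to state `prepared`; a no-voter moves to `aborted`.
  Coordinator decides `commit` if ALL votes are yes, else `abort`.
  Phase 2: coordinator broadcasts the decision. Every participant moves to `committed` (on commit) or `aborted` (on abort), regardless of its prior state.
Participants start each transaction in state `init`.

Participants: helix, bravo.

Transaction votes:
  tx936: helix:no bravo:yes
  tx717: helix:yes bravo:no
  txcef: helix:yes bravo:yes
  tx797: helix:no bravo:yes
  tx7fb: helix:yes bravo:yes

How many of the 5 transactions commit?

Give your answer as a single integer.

Answer: 2

Derivation:
tx936: no from helix -> abort (commits=0)
tx717: no from bravo -> abort (commits=0)
txcef: all yes -> commit (commits=1)
tx797: no from helix -> abort (commits=1)
tx7fb: all yes -> commit (commits=2)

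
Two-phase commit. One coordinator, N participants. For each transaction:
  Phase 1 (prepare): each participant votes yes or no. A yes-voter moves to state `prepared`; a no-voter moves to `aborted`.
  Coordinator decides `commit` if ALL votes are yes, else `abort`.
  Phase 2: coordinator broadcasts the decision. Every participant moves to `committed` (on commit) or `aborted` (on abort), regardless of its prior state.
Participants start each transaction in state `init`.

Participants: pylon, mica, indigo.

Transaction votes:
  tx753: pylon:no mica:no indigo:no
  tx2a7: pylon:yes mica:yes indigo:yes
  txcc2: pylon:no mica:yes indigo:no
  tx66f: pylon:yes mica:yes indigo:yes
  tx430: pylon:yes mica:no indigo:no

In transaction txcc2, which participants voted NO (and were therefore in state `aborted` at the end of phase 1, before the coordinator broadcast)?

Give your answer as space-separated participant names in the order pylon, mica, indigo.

Txn txcc2 phase 1: pylon no -> aborted; mica yes -> prepared; indigo no -> aborted

Answer: pylon indigo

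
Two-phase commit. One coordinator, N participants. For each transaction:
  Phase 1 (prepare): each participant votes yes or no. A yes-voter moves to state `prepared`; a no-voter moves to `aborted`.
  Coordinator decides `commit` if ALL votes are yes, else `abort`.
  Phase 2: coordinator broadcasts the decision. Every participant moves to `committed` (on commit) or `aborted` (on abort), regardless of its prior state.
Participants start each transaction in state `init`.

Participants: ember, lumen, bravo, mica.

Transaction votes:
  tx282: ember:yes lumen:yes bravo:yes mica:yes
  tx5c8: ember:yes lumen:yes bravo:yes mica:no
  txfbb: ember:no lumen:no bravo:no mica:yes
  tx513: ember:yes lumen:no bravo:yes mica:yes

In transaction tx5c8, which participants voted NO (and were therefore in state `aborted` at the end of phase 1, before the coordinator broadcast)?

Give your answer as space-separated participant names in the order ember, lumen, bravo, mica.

Answer: mica

Derivation:
Txn tx5c8 phase 1: ember yes -> prepared; lumen yes -> prepared; bravo yes -> prepared; mica no -> aborted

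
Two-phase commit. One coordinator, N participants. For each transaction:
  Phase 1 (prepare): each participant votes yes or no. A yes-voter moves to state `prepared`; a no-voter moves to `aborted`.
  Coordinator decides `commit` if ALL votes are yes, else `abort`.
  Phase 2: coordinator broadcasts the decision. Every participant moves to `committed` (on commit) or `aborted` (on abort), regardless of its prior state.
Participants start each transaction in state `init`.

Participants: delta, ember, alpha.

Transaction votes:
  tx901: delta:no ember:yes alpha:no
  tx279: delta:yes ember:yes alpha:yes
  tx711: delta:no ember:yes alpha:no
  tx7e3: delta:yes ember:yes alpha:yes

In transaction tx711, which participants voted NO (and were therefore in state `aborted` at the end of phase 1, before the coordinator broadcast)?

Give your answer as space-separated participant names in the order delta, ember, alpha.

Txn tx711 phase 1: delta no -> aborted; ember yes -> prepared; alpha no -> aborted

Answer: delta alpha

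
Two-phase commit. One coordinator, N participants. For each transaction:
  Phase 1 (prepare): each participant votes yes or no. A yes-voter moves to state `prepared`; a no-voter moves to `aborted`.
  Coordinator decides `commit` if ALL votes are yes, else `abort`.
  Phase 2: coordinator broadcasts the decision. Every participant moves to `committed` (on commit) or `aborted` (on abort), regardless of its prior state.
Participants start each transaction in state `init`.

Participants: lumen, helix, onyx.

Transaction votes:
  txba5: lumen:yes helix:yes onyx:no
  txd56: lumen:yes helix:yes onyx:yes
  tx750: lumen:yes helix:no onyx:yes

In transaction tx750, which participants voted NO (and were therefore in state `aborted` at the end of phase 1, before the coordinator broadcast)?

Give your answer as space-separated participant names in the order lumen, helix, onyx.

Txn tx750 phase 1: lumen yes -> prepared; helix no -> aborted; onyx yes -> prepared

Answer: helix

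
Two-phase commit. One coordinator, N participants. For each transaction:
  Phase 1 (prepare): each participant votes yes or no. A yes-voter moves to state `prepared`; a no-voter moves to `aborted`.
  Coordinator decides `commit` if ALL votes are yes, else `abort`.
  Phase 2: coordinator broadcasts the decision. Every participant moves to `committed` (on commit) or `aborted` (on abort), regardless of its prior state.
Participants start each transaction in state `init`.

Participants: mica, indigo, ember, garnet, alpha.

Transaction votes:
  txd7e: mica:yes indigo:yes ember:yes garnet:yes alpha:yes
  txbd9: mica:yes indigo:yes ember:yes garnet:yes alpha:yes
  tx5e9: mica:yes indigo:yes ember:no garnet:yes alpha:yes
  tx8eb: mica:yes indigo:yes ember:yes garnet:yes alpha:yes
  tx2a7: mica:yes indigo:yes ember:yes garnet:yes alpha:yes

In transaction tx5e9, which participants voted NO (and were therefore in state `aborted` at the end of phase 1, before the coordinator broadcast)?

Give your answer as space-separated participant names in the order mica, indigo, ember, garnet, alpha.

Txn tx5e9 phase 1: mica yes -> prepared; indigo yes -> prepared; ember no -> aborted; garnet yes -> prepared; alpha yes -> prepared

Answer: ember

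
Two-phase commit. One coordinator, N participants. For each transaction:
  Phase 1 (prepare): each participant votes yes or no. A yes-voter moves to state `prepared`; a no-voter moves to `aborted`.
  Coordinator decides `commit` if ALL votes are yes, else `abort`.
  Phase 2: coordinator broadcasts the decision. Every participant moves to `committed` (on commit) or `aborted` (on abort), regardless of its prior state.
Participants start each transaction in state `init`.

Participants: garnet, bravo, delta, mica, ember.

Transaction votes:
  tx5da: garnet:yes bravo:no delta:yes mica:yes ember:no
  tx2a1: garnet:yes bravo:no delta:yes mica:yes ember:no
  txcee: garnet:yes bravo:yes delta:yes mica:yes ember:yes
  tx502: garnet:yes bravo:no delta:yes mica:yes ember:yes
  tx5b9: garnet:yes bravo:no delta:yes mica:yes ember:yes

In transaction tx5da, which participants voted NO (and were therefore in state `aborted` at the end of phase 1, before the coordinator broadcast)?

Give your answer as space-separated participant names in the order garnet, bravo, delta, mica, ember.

Answer: bravo ember

Derivation:
Txn tx5da phase 1: garnet yes -> prepared; bravo no -> aborted; delta yes -> prepared; mica yes -> prepared; ember no -> aborted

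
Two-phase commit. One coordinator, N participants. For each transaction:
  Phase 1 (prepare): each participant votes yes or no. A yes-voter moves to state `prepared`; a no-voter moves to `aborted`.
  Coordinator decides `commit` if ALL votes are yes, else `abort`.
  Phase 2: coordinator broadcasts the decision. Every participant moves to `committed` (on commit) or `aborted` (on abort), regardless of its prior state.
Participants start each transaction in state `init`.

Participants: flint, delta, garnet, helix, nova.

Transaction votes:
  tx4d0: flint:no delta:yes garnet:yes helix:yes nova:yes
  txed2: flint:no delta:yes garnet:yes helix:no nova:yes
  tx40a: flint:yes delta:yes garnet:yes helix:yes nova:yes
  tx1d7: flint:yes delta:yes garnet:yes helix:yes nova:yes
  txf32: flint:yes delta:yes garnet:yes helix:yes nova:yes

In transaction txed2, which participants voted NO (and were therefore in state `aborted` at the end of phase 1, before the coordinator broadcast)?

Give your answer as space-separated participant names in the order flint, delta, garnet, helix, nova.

Answer: flint helix

Derivation:
Txn txed2 phase 1: flint no -> aborted; delta yes -> prepared; garnet yes -> prepared; helix no -> aborted; nova yes -> prepared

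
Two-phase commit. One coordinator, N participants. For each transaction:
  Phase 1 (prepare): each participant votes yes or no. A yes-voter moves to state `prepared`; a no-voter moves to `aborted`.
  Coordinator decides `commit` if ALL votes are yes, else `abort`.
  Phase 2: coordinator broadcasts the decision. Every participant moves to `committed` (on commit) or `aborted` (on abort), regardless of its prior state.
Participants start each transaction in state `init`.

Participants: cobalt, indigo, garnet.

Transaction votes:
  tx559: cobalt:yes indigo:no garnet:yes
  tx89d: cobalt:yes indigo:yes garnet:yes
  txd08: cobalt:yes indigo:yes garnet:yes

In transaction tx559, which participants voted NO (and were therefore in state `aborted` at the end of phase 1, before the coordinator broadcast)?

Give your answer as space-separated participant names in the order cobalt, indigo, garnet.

Answer: indigo

Derivation:
Txn tx559 phase 1: cobalt yes -> prepared; indigo no -> aborted; garnet yes -> prepared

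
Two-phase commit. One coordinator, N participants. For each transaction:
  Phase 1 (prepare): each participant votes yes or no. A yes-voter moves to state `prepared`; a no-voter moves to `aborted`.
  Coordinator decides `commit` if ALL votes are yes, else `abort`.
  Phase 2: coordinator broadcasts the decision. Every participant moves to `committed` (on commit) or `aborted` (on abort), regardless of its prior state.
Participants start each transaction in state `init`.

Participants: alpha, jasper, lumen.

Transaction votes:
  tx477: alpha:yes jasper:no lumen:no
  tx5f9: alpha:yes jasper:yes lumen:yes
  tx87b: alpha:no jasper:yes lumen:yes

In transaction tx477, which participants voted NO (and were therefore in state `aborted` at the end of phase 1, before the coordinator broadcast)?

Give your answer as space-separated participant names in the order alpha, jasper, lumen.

Answer: jasper lumen

Derivation:
Txn tx477 phase 1: alpha yes -> prepared; jasper no -> aborted; lumen no -> aborted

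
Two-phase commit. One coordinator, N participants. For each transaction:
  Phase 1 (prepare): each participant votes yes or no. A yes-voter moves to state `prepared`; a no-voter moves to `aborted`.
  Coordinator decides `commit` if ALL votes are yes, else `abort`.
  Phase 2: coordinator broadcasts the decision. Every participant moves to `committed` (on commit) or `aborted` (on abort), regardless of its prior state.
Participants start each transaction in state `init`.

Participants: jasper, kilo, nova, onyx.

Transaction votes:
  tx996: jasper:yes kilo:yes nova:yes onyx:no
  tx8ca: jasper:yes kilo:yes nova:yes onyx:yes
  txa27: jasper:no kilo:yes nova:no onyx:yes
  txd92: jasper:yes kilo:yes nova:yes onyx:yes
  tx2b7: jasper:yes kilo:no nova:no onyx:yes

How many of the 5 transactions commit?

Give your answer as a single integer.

tx996: no from onyx -> abort (commits=0)
tx8ca: all yes -> commit (commits=1)
txa27: no from jasper, nova -> abort (commits=1)
txd92: all yes -> commit (commits=2)
tx2b7: no from kilo, nova -> abort (commits=2)

Answer: 2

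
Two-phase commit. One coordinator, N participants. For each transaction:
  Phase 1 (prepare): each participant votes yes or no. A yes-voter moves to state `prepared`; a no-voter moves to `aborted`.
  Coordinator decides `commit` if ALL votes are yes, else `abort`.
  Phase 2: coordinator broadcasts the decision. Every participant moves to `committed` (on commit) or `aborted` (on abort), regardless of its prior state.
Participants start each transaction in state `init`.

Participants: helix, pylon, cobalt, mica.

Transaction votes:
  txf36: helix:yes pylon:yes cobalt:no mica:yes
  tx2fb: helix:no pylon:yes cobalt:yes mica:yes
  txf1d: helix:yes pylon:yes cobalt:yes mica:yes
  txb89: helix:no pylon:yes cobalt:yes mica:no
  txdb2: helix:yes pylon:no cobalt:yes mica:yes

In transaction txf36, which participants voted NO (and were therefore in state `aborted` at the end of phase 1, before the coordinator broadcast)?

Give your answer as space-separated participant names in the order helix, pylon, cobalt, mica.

Answer: cobalt

Derivation:
Txn txf36 phase 1: helix yes -> prepared; pylon yes -> prepared; cobalt no -> aborted; mica yes -> prepared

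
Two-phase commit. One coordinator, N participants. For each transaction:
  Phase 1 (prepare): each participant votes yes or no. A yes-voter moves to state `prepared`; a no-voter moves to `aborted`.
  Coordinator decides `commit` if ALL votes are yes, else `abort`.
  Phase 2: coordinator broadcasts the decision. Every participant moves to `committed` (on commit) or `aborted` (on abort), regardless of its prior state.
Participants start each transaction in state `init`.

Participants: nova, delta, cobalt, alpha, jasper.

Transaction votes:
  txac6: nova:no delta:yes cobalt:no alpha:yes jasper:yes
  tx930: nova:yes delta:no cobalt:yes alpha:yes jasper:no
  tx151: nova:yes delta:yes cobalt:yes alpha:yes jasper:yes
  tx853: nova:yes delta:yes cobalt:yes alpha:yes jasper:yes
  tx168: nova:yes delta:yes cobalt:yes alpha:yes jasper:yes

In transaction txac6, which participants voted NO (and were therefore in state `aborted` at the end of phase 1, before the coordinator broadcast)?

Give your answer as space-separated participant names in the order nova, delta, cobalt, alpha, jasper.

Answer: nova cobalt

Derivation:
Txn txac6 phase 1: nova no -> aborted; delta yes -> prepared; cobalt no -> aborted; alpha yes -> prepared; jasper yes -> prepared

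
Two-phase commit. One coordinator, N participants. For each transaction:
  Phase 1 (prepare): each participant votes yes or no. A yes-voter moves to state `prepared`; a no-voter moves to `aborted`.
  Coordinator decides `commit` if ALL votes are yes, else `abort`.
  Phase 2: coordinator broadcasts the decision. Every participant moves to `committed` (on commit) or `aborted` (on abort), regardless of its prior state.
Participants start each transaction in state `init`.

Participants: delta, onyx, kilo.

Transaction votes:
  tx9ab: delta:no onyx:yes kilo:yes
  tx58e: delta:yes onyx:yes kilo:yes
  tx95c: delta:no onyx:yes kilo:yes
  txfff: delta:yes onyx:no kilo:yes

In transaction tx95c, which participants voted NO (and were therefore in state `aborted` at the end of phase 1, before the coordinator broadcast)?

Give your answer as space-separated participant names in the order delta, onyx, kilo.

Answer: delta

Derivation:
Txn tx95c phase 1: delta no -> aborted; onyx yes -> prepared; kilo yes -> prepared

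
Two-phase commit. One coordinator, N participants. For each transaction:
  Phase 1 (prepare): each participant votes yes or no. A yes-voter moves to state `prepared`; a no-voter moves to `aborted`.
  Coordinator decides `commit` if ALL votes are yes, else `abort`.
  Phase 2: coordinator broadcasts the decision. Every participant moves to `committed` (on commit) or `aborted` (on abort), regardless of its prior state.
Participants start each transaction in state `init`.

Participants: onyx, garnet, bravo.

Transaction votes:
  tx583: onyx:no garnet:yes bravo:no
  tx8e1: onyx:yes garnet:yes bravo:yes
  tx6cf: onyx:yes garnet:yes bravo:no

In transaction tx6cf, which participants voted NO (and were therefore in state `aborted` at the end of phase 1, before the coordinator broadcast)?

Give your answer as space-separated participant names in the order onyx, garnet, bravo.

Answer: bravo

Derivation:
Txn tx6cf phase 1: onyx yes -> prepared; garnet yes -> prepared; bravo no -> aborted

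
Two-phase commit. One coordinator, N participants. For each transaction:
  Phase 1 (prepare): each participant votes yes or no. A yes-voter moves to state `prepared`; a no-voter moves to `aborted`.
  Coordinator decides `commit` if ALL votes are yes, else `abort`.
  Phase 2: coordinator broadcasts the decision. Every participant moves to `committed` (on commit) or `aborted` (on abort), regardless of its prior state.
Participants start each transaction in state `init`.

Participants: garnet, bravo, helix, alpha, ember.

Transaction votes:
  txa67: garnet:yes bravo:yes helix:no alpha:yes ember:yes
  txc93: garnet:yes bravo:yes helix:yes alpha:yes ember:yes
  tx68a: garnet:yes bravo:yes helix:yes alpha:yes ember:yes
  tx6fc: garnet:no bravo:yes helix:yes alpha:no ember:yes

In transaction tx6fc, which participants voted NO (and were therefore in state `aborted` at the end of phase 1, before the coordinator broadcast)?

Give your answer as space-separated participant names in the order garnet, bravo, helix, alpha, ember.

Txn tx6fc phase 1: garnet no -> aborted; bravo yes -> prepared; helix yes -> prepared; alpha no -> aborted; ember yes -> prepared

Answer: garnet alpha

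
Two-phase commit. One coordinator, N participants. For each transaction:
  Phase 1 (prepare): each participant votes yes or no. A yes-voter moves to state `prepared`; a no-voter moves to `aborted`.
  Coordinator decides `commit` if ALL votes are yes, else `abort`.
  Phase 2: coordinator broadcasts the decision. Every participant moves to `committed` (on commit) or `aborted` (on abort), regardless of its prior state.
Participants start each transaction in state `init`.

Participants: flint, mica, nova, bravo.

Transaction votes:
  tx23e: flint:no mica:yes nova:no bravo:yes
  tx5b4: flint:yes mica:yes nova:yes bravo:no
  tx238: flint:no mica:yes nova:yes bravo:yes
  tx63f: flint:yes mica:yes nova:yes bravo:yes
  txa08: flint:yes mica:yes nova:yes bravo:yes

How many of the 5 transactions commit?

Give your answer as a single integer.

tx23e: no from flint, nova -> abort (commits=0)
tx5b4: no from bravo -> abort (commits=0)
tx238: no from flint -> abort (commits=0)
tx63f: all yes -> commit (commits=1)
txa08: all yes -> commit (commits=2)

Answer: 2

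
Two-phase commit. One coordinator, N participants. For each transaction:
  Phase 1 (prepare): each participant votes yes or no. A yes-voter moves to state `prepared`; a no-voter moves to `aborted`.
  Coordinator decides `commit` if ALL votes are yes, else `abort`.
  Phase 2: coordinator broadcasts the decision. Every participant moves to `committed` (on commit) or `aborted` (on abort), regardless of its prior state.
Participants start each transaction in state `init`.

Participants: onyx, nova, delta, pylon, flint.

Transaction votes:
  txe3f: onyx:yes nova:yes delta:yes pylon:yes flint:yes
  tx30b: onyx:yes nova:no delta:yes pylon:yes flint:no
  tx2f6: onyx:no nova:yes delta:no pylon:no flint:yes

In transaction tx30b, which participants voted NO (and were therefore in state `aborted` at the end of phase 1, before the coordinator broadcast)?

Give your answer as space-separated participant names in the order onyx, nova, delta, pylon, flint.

Txn tx30b phase 1: onyx yes -> prepared; nova no -> aborted; delta yes -> prepared; pylon yes -> prepared; flint no -> aborted

Answer: nova flint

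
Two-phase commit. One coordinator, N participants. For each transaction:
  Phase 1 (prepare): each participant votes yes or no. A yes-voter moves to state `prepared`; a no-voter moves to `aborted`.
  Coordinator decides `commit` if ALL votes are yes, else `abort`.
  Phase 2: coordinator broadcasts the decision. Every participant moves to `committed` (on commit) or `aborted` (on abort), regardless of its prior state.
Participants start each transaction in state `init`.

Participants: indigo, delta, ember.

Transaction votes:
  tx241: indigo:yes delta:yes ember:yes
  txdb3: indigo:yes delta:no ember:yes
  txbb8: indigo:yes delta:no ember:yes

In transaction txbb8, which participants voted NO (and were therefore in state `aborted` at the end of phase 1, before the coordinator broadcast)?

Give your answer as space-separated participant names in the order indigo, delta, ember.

Txn txbb8 phase 1: indigo yes -> prepared; delta no -> aborted; ember yes -> prepared

Answer: delta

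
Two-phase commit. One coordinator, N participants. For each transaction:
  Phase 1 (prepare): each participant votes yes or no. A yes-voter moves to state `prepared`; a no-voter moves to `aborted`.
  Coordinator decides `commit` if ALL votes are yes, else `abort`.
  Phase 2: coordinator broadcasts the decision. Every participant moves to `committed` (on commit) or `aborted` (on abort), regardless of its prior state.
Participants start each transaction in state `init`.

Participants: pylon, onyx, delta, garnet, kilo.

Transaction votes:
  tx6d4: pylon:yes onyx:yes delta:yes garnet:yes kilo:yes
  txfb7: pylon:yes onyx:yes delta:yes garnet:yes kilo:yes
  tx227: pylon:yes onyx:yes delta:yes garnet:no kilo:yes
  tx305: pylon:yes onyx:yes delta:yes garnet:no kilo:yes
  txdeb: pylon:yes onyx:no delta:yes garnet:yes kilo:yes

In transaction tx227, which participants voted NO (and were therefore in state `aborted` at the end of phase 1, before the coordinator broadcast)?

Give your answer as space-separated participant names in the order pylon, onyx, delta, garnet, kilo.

Answer: garnet

Derivation:
Txn tx227 phase 1: pylon yes -> prepared; onyx yes -> prepared; delta yes -> prepared; garnet no -> aborted; kilo yes -> prepared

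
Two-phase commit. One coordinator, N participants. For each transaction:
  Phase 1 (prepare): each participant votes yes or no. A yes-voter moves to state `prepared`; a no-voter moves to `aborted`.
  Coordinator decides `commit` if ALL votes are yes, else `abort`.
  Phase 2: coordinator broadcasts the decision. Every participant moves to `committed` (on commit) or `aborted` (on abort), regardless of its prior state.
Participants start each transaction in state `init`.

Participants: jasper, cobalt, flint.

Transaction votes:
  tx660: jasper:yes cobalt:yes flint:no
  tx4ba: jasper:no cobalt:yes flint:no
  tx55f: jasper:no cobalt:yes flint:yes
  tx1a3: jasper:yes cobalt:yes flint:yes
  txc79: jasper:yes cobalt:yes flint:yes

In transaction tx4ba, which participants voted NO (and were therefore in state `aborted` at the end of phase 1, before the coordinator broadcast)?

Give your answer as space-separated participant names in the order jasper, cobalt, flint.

Answer: jasper flint

Derivation:
Txn tx4ba phase 1: jasper no -> aborted; cobalt yes -> prepared; flint no -> aborted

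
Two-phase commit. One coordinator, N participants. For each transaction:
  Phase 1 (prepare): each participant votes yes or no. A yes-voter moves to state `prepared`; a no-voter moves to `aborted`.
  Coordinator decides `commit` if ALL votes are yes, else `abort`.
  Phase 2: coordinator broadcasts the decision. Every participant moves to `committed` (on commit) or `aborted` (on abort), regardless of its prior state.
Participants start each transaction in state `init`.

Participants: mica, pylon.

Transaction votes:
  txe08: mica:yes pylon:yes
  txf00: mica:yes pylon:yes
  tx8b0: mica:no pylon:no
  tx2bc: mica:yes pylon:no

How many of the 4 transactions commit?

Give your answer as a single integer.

txe08: all yes -> commit (commits=1)
txf00: all yes -> commit (commits=2)
tx8b0: no from mica, pylon -> abort (commits=2)
tx2bc: no from pylon -> abort (commits=2)

Answer: 2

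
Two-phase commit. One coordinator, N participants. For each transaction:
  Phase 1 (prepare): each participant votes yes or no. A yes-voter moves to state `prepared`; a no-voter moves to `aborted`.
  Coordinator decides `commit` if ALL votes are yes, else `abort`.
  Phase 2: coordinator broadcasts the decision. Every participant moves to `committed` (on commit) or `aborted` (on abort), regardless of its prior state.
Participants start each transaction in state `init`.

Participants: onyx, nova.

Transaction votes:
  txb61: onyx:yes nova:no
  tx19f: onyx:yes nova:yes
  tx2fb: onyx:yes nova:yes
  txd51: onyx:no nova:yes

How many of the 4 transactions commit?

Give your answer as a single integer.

Answer: 2

Derivation:
txb61: no from nova -> abort (commits=0)
tx19f: all yes -> commit (commits=1)
tx2fb: all yes -> commit (commits=2)
txd51: no from onyx -> abort (commits=2)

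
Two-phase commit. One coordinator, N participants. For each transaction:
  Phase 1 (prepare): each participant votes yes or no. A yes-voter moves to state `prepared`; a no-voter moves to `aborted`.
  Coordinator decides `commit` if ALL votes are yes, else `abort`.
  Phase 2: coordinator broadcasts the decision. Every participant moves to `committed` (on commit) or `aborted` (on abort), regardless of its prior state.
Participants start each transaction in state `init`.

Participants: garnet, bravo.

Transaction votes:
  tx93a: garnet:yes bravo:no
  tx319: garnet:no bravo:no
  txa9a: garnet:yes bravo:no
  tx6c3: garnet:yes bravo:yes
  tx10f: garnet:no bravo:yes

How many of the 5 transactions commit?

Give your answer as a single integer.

Answer: 1

Derivation:
tx93a: no from bravo -> abort (commits=0)
tx319: no from garnet, bravo -> abort (commits=0)
txa9a: no from bravo -> abort (commits=0)
tx6c3: all yes -> commit (commits=1)
tx10f: no from garnet -> abort (commits=1)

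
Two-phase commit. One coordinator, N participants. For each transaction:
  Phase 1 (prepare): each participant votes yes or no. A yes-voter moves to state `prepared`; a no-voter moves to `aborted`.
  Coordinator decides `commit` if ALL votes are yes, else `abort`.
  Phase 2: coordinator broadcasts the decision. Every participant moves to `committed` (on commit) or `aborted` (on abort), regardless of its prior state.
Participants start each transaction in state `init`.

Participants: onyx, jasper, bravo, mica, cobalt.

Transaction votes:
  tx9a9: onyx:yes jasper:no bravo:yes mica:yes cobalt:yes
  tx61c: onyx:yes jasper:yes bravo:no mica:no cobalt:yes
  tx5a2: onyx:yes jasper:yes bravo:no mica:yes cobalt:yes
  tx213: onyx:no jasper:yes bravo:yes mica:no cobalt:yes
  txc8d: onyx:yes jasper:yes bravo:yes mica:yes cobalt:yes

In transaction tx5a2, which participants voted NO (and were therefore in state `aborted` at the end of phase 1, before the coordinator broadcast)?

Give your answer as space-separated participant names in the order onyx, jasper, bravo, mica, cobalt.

Txn tx5a2 phase 1: onyx yes -> prepared; jasper yes -> prepared; bravo no -> aborted; mica yes -> prepared; cobalt yes -> prepared

Answer: bravo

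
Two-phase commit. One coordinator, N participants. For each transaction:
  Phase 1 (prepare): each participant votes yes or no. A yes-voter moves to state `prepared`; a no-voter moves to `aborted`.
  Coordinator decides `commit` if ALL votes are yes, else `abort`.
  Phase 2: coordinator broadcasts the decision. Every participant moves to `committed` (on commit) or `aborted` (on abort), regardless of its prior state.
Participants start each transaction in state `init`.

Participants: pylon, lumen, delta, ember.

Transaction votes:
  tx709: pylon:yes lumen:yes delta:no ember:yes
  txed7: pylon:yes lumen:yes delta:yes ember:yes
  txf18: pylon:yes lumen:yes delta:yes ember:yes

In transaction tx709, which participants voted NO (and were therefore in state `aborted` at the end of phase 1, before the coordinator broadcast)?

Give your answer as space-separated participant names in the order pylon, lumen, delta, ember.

Txn tx709 phase 1: pylon yes -> prepared; lumen yes -> prepared; delta no -> aborted; ember yes -> prepared

Answer: delta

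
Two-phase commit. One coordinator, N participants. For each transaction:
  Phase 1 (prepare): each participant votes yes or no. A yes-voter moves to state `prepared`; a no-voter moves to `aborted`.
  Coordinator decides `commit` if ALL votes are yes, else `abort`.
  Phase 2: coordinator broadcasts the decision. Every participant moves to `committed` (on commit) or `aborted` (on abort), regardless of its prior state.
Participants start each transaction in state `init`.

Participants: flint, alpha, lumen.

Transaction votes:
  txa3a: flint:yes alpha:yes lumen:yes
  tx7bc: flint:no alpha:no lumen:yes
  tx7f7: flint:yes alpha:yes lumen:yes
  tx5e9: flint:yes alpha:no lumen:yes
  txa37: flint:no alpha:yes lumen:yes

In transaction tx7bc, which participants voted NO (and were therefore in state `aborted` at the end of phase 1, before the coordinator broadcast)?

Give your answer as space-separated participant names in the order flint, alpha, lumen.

Answer: flint alpha

Derivation:
Txn tx7bc phase 1: flint no -> aborted; alpha no -> aborted; lumen yes -> prepared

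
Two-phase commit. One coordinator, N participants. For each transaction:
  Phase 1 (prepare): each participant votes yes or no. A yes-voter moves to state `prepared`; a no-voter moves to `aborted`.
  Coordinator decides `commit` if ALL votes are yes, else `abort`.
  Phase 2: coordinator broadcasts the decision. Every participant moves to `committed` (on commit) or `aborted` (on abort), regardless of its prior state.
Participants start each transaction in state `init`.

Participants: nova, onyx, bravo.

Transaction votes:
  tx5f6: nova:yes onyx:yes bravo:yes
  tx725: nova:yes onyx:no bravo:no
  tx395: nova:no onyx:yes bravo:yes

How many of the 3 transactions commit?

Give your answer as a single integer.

Answer: 1

Derivation:
tx5f6: all yes -> commit (commits=1)
tx725: no from onyx, bravo -> abort (commits=1)
tx395: no from nova -> abort (commits=1)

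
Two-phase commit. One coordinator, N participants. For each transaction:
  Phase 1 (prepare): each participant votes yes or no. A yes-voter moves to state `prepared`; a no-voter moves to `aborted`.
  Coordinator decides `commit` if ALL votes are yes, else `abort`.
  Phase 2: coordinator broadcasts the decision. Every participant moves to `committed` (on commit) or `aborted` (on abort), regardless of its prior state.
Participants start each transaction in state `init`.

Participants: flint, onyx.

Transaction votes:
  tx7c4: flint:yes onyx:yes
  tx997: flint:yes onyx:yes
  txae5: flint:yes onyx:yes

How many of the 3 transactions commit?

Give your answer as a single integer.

Answer: 3

Derivation:
tx7c4: all yes -> commit (commits=1)
tx997: all yes -> commit (commits=2)
txae5: all yes -> commit (commits=3)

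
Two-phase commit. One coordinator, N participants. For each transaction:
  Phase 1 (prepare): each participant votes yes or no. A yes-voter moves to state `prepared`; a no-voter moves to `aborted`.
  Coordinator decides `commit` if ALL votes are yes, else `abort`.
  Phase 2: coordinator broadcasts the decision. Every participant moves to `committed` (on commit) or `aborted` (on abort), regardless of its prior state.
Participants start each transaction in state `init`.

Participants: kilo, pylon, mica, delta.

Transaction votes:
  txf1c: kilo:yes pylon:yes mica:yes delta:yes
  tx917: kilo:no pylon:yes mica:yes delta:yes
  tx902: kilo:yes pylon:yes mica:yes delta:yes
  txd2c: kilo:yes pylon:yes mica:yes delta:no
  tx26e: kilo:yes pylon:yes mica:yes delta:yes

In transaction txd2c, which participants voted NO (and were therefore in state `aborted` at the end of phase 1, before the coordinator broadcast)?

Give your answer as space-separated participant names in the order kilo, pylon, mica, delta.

Answer: delta

Derivation:
Txn txd2c phase 1: kilo yes -> prepared; pylon yes -> prepared; mica yes -> prepared; delta no -> aborted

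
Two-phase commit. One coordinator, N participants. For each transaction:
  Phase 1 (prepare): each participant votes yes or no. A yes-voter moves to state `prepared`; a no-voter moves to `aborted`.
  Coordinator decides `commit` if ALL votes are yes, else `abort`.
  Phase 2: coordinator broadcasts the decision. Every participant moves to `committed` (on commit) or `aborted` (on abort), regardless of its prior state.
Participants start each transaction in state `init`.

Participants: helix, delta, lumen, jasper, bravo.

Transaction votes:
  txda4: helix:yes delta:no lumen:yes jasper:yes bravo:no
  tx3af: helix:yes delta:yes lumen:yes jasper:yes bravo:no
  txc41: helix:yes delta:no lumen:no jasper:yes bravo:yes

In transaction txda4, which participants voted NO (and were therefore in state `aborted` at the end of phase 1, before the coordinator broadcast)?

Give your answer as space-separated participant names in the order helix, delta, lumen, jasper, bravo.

Txn txda4 phase 1: helix yes -> prepared; delta no -> aborted; lumen yes -> prepared; jasper yes -> prepared; bravo no -> aborted

Answer: delta bravo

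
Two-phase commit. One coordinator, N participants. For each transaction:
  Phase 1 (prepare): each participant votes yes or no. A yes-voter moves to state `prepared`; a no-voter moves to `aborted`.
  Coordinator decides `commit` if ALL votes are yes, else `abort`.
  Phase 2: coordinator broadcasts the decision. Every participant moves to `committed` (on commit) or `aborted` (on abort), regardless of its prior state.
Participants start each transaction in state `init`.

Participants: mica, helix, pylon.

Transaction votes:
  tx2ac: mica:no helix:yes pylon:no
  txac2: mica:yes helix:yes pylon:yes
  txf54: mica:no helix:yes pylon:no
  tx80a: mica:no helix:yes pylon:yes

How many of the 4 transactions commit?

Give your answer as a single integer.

Answer: 1

Derivation:
tx2ac: no from mica, pylon -> abort (commits=0)
txac2: all yes -> commit (commits=1)
txf54: no from mica, pylon -> abort (commits=1)
tx80a: no from mica -> abort (commits=1)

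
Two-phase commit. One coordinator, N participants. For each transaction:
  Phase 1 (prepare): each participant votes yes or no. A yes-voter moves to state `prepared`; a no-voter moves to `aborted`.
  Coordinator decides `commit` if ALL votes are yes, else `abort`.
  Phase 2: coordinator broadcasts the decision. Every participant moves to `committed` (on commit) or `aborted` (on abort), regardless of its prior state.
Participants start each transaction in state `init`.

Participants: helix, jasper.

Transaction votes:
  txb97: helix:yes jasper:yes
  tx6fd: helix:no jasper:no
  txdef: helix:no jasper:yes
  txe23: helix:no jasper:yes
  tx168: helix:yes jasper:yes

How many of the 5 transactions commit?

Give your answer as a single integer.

txb97: all yes -> commit (commits=1)
tx6fd: no from helix, jasper -> abort (commits=1)
txdef: no from helix -> abort (commits=1)
txe23: no from helix -> abort (commits=1)
tx168: all yes -> commit (commits=2)

Answer: 2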